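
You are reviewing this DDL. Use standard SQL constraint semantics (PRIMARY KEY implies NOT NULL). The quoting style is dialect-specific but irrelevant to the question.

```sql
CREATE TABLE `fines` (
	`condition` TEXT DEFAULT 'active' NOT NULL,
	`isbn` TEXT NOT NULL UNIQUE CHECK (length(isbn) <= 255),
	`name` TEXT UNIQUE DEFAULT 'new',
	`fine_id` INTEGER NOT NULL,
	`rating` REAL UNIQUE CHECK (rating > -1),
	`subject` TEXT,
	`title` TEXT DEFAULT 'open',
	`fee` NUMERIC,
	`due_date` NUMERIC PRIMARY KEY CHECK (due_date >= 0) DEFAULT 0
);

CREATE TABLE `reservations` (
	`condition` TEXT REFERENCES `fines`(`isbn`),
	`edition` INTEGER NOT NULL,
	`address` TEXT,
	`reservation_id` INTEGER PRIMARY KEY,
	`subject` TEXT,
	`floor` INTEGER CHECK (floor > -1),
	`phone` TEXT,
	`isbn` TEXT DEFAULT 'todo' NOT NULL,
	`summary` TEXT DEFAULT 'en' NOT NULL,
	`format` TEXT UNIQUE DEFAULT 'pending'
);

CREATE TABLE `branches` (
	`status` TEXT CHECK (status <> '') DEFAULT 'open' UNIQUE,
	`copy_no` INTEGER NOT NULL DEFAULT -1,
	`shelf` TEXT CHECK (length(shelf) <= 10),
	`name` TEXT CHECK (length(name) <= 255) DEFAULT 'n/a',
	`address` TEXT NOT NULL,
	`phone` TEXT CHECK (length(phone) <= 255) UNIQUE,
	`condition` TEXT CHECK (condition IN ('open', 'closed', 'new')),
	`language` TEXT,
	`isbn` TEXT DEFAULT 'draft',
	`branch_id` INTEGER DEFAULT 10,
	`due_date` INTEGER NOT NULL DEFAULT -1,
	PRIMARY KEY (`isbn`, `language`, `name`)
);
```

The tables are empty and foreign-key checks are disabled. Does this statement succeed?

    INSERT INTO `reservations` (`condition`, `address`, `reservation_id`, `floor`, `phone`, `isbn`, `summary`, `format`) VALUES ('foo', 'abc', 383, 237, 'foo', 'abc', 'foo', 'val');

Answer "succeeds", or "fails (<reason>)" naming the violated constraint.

fails (NOT NULL on edition)

edition is omitted from the column list and has no DEFAULT, so it would receive NULL.
But edition is declared NOT NULL.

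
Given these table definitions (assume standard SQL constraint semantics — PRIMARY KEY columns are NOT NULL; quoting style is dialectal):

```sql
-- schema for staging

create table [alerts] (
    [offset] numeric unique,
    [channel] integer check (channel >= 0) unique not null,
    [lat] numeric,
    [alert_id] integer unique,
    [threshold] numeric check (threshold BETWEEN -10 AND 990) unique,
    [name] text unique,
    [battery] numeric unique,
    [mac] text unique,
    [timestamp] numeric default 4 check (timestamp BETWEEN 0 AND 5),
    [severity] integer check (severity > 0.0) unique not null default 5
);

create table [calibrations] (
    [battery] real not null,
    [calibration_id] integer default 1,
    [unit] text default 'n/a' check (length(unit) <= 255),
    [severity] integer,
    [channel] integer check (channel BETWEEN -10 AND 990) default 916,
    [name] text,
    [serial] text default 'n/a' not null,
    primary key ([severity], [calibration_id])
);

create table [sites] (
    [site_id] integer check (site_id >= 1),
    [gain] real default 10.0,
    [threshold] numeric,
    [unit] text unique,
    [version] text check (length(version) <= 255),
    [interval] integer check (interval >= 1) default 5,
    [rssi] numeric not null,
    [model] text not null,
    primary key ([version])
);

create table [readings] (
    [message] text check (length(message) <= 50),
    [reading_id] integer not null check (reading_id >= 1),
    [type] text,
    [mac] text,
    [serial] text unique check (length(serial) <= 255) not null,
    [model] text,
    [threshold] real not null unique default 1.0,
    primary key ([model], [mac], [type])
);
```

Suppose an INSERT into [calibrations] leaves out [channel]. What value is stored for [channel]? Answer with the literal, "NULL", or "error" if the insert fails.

channel has an explicit DEFAULT 916.
When the column is omitted from an INSERT, that default is used.

916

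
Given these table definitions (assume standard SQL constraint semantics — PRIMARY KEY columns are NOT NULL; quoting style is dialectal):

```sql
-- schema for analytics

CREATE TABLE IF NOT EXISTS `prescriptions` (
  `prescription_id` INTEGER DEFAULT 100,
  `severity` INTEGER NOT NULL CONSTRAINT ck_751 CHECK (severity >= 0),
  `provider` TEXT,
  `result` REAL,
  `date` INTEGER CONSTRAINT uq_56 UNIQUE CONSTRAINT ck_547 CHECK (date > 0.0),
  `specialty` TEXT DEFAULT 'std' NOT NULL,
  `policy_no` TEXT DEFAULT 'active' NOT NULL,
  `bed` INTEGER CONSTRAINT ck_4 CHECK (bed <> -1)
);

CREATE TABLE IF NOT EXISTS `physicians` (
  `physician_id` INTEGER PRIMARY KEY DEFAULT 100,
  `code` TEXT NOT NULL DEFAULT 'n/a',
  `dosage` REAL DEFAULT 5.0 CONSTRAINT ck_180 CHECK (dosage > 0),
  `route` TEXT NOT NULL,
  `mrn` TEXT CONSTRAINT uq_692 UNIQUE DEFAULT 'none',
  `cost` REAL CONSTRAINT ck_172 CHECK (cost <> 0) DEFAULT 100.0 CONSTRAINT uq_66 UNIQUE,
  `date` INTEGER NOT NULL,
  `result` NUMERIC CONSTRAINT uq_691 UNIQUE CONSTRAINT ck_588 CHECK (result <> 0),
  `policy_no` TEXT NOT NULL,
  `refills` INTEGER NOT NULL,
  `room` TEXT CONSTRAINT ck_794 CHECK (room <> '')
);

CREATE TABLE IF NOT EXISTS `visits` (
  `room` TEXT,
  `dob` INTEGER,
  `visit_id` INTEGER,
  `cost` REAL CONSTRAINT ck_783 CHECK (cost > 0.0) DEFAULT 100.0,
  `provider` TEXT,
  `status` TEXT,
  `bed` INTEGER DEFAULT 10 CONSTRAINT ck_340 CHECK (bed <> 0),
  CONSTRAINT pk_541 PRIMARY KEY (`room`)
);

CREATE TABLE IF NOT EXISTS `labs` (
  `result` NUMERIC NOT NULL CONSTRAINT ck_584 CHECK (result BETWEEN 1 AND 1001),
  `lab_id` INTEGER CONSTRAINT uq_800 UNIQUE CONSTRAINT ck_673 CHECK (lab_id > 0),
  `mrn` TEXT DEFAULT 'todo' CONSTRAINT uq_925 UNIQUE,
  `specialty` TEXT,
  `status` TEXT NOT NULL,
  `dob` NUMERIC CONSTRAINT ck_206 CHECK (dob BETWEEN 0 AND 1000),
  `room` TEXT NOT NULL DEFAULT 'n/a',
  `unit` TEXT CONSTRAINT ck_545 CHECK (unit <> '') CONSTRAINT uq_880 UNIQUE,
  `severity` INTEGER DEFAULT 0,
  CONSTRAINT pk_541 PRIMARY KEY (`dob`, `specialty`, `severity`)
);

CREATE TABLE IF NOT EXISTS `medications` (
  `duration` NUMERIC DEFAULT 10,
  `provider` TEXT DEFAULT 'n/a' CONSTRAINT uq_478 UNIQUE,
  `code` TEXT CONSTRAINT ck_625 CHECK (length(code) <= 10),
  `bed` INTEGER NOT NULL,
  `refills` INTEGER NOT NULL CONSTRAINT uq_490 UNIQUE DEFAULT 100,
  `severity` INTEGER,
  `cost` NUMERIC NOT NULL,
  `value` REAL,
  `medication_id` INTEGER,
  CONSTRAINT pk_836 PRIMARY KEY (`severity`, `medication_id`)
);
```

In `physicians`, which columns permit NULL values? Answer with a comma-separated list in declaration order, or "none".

- physician_id: part of the PRIMARY KEY, which implies NOT NULL → not nullable.
- code: declared NOT NULL → not nullable.
- dosage: CHECK does not forbid NULL (a CHECK constraint passes when its expression is NULL) → nullable.
- route: declared NOT NULL → not nullable.
- mrn: UNIQUE does not imply NOT NULL → nullable.
- cost: CHECK does not forbid NULL (a CHECK constraint passes when its expression is NULL) → nullable.
- date: declared NOT NULL → not nullable.
- result: CHECK does not forbid NULL (a CHECK constraint passes when its expression is NULL) → nullable.
- policy_no: declared NOT NULL → not nullable.
- refills: declared NOT NULL → not nullable.
- room: CHECK does not forbid NULL (a CHECK constraint passes when its expression is NULL) → nullable.

dosage, mrn, cost, result, room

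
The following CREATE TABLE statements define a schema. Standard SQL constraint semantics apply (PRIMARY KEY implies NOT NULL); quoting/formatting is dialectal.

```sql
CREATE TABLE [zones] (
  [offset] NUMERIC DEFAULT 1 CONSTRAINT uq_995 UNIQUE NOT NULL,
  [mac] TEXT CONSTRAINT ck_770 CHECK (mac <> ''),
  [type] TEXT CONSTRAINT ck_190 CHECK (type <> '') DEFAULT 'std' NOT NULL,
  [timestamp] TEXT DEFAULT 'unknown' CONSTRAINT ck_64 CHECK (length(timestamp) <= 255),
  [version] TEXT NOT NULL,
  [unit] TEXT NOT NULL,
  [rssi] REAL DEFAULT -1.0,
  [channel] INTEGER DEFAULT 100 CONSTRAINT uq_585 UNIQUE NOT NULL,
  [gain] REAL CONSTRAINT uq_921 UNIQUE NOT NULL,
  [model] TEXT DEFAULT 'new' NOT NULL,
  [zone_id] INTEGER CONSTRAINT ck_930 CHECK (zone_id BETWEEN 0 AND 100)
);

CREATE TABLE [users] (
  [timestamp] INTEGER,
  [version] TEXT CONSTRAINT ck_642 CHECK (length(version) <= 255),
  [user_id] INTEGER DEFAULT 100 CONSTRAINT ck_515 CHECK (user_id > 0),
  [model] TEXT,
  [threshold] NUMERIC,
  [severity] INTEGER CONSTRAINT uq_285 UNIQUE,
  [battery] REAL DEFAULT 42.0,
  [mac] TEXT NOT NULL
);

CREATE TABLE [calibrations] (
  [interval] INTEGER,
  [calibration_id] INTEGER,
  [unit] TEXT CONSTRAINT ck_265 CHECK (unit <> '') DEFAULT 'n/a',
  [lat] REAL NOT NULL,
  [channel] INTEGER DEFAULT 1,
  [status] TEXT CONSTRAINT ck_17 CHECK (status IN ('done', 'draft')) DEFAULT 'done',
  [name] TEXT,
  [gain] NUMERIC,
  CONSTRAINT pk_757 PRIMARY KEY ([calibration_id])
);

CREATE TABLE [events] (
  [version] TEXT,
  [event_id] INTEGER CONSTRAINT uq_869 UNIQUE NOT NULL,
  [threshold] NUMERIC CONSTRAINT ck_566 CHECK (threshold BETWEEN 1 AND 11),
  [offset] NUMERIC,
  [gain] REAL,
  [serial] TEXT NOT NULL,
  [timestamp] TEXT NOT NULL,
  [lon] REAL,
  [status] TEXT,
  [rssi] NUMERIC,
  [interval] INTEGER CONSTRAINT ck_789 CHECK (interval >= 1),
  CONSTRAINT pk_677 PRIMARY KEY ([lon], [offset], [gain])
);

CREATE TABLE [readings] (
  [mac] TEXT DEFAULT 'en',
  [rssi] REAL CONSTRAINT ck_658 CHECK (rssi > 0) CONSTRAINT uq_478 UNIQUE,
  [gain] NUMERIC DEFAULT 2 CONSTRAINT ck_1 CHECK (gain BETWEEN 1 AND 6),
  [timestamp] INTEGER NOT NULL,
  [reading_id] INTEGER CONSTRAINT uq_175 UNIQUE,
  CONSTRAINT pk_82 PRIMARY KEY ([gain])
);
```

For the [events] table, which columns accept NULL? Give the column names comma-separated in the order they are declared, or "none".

version, threshold, status, rssi, interval

- version: no NOT NULL constraint applies → nullable.
- event_id: declared NOT NULL → not nullable.
- threshold: CHECK does not forbid NULL (a CHECK constraint passes when its expression is NULL) → nullable.
- offset: part of the PRIMARY KEY, which implies NOT NULL → not nullable.
- gain: part of the PRIMARY KEY, which implies NOT NULL → not nullable.
- serial: declared NOT NULL → not nullable.
- timestamp: declared NOT NULL → not nullable.
- lon: part of the PRIMARY KEY, which implies NOT NULL → not nullable.
- status: no NOT NULL constraint applies → nullable.
- rssi: no NOT NULL constraint applies → nullable.
- interval: CHECK does not forbid NULL (a CHECK constraint passes when its expression is NULL) → nullable.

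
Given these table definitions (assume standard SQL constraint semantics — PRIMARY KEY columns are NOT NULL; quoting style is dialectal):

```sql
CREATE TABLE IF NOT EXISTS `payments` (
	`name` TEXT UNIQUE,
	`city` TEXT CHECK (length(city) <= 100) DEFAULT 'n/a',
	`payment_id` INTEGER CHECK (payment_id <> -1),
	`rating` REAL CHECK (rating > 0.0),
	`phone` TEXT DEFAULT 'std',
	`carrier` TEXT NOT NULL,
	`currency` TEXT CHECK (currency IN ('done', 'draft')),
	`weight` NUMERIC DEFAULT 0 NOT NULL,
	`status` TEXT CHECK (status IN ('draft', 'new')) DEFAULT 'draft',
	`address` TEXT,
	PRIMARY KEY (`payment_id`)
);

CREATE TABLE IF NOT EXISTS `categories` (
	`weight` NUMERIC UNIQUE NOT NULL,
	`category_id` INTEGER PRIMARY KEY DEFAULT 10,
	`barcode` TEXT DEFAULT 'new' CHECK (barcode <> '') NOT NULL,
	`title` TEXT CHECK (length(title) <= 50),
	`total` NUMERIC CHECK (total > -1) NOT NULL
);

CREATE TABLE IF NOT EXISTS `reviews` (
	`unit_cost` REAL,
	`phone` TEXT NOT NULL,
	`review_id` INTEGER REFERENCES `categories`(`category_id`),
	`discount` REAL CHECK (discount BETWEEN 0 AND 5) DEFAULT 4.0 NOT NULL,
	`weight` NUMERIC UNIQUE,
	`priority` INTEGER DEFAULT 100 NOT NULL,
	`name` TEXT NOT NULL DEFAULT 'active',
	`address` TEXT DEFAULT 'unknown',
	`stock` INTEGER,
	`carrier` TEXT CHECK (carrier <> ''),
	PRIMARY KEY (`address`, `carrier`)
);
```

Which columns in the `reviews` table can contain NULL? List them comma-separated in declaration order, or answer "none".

unit_cost, review_id, weight, stock

- unit_cost: no NOT NULL constraint applies → nullable.
- phone: declared NOT NULL → not nullable.
- review_id: a foreign key column may be NULL unless separately constrained → nullable.
- discount: declared NOT NULL → not nullable.
- weight: UNIQUE does not imply NOT NULL → nullable.
- priority: declared NOT NULL → not nullable.
- name: declared NOT NULL → not nullable.
- address: part of the PRIMARY KEY, which implies NOT NULL → not nullable.
- stock: no NOT NULL constraint applies → nullable.
- carrier: part of the PRIMARY KEY, which implies NOT NULL → not nullable.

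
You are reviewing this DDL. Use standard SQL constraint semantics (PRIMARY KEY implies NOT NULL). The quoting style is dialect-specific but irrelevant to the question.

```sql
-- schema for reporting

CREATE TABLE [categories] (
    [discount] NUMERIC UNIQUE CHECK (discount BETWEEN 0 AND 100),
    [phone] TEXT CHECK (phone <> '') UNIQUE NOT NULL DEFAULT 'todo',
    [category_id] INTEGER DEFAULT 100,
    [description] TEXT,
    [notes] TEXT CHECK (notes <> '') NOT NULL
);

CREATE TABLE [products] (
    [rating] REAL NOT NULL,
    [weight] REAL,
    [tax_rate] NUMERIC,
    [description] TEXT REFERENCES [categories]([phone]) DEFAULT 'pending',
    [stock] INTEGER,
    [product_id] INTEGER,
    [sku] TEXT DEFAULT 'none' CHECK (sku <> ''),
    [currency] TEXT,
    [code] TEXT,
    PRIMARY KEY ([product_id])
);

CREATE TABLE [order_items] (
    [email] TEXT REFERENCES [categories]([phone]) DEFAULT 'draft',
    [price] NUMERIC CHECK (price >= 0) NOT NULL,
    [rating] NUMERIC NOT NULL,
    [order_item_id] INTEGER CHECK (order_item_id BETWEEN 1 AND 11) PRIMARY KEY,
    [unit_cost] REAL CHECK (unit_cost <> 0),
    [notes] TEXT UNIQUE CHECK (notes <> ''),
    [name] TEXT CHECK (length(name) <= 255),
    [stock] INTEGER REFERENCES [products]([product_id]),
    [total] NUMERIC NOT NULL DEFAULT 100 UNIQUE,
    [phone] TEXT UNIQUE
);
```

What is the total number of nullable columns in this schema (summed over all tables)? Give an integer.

categories: 3 nullable (discount, category_id, description — PK none and explicit NOT NULL columns excluded).
products: 7 nullable (weight, tax_rate, description, stock, sku, currency, code — PK (product_id) and explicit NOT NULL columns excluded).
order_items: 6 nullable (email, unit_cost, notes, name, stock, phone — PK (order_item_id) and explicit NOT NULL columns excluded).
Total: 3 + 7 + 6 = 16.

16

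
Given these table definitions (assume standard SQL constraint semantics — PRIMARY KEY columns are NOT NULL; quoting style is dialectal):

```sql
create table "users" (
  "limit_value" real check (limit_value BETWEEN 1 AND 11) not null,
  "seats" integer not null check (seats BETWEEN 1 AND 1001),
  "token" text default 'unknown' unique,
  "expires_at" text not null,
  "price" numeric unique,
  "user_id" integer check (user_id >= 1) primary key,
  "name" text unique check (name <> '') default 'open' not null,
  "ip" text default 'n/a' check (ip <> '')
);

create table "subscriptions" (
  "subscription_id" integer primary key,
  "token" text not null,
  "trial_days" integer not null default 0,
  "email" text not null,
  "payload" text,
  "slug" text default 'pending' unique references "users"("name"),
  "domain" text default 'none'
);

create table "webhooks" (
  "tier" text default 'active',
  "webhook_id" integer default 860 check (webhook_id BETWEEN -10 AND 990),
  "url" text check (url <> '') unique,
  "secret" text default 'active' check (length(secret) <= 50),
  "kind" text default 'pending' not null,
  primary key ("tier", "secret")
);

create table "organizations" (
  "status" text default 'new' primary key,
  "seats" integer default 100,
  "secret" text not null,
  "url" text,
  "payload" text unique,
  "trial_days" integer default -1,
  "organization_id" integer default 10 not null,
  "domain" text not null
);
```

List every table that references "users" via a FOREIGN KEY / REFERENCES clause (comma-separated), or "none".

subscriptions

- subscriptions.slug references users(name).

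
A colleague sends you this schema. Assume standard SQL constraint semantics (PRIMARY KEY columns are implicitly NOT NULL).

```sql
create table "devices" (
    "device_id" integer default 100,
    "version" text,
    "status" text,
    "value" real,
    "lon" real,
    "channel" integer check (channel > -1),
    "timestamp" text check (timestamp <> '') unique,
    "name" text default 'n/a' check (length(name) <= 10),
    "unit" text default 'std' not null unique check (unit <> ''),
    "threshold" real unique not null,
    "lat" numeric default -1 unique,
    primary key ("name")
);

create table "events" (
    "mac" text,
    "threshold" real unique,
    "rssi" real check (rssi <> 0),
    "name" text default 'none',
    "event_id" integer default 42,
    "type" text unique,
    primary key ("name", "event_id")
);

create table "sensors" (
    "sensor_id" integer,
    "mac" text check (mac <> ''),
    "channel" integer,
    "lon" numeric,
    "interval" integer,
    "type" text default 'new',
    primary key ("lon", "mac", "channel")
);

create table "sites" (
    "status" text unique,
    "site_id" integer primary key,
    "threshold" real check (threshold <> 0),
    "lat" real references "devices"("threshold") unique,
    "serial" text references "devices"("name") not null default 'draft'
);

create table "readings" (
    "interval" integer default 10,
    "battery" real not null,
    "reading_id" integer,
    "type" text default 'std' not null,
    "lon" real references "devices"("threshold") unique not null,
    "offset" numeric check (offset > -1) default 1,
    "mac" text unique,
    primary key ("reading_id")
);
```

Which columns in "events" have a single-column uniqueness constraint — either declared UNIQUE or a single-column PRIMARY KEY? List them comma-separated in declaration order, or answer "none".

threshold, type

- mac: no UNIQUE or single-column PK constraint.
- threshold: declared UNIQUE → unique.
- rssi: no UNIQUE or single-column PK constraint.
- name: part of a composite PRIMARY KEY — only the tuple is unique, not this column on its own.
- event_id: part of a composite PRIMARY KEY — only the tuple is unique, not this column on its own.
- type: declared UNIQUE → unique.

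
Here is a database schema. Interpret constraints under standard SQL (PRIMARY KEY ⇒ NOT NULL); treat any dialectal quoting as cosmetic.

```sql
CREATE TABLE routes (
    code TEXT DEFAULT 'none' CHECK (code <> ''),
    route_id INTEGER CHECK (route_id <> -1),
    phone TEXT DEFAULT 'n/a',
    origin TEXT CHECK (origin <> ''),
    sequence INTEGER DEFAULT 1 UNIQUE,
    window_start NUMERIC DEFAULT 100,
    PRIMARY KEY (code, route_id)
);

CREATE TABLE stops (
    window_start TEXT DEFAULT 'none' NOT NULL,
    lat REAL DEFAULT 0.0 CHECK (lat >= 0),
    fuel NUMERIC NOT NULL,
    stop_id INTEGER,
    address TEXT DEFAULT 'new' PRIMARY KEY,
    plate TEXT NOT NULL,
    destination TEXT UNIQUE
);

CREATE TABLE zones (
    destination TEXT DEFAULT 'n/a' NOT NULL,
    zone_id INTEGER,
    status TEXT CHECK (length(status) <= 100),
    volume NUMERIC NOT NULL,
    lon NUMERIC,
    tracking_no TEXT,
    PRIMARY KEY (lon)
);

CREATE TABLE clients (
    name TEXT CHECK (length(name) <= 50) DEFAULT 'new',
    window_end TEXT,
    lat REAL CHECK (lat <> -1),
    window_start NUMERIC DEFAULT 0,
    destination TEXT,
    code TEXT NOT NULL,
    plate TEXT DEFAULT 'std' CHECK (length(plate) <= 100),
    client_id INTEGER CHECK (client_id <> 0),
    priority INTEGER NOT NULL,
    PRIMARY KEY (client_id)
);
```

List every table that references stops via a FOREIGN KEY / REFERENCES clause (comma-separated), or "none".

none

No REFERENCES clause anywhere in the schema names stops.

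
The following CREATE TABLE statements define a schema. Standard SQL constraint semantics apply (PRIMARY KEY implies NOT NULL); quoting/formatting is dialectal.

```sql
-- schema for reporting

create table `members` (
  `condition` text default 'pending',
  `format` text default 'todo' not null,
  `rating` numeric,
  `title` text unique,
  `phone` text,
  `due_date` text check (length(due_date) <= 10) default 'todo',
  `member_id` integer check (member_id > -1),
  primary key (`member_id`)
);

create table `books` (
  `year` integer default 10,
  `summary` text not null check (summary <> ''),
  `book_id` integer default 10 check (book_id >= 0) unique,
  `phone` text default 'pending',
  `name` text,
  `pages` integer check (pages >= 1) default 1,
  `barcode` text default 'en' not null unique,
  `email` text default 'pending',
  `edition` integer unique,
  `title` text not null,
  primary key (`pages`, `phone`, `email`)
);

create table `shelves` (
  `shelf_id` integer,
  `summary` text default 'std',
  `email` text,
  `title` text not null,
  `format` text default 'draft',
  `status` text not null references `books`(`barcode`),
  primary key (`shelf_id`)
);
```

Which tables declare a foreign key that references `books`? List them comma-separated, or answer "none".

shelves

- shelves.status references books(barcode).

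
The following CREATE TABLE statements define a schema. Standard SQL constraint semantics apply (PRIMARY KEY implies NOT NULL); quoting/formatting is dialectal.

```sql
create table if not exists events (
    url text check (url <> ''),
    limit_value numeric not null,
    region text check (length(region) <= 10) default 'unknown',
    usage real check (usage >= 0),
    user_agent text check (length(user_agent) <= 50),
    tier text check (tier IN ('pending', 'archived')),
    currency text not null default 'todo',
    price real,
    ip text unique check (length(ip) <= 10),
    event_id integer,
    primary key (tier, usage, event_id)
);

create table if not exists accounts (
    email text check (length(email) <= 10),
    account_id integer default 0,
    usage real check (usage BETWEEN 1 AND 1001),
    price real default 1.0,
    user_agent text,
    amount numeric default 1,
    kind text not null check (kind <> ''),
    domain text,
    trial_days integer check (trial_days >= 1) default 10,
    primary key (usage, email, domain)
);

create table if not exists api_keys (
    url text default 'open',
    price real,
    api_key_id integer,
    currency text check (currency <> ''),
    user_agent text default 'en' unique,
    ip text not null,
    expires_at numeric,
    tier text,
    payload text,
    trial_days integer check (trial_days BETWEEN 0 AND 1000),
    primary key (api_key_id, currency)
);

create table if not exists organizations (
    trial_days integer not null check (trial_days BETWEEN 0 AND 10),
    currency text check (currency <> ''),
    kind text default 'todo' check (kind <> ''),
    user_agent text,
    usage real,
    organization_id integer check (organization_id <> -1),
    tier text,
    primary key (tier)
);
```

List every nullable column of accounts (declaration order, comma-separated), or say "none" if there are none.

account_id, price, user_agent, amount, trial_days

- email: part of the PRIMARY KEY, which implies NOT NULL → not nullable.
- account_id: DEFAULT only fills an omitted column; an explicit NULL is still allowed → nullable.
- usage: part of the PRIMARY KEY, which implies NOT NULL → not nullable.
- price: DEFAULT only fills an omitted column; an explicit NULL is still allowed → nullable.
- user_agent: no NOT NULL constraint applies → nullable.
- amount: DEFAULT only fills an omitted column; an explicit NULL is still allowed → nullable.
- kind: declared NOT NULL → not nullable.
- domain: part of the PRIMARY KEY, which implies NOT NULL → not nullable.
- trial_days: CHECK does not forbid NULL (a CHECK constraint passes when its expression is NULL) → nullable.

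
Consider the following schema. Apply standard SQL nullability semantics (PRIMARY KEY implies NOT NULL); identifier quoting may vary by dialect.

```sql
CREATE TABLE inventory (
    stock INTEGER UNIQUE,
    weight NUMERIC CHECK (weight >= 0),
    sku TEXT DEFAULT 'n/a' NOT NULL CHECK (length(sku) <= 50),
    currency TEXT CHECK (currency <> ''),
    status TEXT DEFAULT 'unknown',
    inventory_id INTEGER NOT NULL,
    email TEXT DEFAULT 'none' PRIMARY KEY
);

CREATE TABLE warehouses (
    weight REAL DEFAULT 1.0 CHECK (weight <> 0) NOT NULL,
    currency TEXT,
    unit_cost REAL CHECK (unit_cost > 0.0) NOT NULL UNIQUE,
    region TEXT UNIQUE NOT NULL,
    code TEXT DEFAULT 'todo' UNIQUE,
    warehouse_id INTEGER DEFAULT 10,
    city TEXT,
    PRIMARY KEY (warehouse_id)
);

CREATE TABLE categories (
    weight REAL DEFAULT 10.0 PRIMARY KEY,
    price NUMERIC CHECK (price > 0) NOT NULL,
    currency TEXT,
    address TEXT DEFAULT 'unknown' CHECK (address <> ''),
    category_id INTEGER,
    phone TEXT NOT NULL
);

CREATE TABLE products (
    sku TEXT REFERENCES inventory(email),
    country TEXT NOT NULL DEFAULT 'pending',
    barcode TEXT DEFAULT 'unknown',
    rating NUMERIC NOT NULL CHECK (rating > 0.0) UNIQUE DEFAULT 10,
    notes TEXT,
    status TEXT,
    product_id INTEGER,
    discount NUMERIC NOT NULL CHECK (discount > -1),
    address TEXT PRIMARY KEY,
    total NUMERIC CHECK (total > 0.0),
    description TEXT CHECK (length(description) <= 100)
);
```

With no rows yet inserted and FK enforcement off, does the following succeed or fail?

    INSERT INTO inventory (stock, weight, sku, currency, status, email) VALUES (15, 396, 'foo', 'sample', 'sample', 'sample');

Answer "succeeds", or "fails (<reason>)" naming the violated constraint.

fails (NOT NULL on inventory_id)

inventory_id is omitted from the column list and has no DEFAULT, so it would receive NULL.
But inventory_id is declared NOT NULL.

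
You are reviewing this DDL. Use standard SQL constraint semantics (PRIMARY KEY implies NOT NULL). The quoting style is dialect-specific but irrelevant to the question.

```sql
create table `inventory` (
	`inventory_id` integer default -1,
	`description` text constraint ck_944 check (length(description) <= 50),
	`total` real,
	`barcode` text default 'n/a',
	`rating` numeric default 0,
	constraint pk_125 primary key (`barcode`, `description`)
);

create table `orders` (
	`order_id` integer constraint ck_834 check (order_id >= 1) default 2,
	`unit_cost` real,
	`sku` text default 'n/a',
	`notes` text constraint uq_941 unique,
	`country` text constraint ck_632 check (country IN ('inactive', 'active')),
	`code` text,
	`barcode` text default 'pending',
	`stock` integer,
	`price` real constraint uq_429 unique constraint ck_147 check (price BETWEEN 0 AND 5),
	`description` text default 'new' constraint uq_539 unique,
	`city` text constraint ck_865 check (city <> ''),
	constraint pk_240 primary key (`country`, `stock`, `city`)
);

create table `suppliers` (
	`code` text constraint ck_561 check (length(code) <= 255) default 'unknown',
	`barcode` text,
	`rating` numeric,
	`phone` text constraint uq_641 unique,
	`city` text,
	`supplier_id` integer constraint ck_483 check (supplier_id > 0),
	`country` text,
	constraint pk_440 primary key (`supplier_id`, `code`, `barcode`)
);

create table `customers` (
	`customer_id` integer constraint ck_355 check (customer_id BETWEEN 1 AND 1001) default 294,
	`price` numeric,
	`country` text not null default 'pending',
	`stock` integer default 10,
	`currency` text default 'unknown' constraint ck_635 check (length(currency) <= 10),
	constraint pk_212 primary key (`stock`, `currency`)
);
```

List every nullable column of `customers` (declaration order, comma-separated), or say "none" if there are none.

customer_id, price

- customer_id: CHECK does not forbid NULL (a CHECK constraint passes when its expression is NULL) → nullable.
- price: no NOT NULL constraint applies → nullable.
- country: declared NOT NULL → not nullable.
- stock: part of the PRIMARY KEY, which implies NOT NULL → not nullable.
- currency: part of the PRIMARY KEY, which implies NOT NULL → not nullable.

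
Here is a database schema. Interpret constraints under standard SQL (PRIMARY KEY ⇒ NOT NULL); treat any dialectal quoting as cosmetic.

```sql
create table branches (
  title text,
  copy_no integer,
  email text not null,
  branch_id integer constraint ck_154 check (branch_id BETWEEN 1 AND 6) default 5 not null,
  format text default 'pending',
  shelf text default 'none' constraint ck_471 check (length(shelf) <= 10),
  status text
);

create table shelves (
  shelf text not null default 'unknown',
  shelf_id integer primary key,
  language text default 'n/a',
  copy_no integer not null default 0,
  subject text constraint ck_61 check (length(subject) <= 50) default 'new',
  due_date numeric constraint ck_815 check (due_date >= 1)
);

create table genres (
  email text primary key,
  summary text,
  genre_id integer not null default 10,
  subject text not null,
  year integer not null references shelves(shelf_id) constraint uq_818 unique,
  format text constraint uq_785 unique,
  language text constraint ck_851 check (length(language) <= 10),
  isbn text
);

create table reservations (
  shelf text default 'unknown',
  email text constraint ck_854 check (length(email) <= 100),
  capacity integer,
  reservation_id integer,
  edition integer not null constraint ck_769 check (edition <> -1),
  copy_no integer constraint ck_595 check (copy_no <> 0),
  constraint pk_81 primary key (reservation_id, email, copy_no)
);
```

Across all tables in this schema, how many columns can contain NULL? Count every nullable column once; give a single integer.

branches: 5 nullable (title, copy_no, format, shelf, status — PK none and explicit NOT NULL columns excluded).
shelves: 3 nullable (language, subject, due_date — PK (shelf_id) and explicit NOT NULL columns excluded).
genres: 4 nullable (summary, format, language, isbn — PK (email) and explicit NOT NULL columns excluded).
reservations: 2 nullable (shelf, capacity — PK (reservation_id, email, copy_no) and explicit NOT NULL columns excluded).
Total: 5 + 3 + 4 + 2 = 14.

14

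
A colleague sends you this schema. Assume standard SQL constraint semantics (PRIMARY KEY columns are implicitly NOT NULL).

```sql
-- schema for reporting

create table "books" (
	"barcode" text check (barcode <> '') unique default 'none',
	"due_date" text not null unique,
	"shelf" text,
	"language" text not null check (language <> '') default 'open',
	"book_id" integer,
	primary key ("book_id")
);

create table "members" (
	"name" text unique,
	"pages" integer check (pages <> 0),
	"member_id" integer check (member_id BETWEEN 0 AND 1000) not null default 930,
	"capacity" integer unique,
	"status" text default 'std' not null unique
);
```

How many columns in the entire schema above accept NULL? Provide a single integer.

books: 2 nullable (barcode, shelf — PK (book_id) and explicit NOT NULL columns excluded).
members: 3 nullable (name, pages, capacity — PK none and explicit NOT NULL columns excluded).
Total: 2 + 3 = 5.

5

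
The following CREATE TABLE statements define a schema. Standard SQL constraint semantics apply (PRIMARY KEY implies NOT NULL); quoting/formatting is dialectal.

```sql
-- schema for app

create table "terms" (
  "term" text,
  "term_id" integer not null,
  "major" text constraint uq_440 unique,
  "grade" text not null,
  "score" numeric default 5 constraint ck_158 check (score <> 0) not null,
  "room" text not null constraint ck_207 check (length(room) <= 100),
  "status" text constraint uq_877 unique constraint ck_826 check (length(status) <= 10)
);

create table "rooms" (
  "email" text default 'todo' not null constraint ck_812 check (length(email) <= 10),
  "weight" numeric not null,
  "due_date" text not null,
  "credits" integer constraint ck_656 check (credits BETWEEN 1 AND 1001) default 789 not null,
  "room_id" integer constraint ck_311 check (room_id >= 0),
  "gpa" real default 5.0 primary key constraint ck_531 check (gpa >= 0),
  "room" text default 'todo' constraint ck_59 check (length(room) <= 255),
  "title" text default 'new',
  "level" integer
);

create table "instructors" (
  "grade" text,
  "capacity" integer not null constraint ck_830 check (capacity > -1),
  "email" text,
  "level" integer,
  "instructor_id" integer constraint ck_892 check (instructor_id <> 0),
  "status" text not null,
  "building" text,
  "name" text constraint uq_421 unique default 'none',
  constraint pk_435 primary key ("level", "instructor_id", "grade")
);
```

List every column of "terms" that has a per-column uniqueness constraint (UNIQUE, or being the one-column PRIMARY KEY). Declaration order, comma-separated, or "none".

major, status

- term: no UNIQUE or single-column PK constraint.
- term_id: no UNIQUE or single-column PK constraint.
- major: declared UNIQUE → unique.
- grade: no UNIQUE or single-column PK constraint.
- score: no UNIQUE or single-column PK constraint.
- room: no UNIQUE or single-column PK constraint.
- status: declared UNIQUE → unique.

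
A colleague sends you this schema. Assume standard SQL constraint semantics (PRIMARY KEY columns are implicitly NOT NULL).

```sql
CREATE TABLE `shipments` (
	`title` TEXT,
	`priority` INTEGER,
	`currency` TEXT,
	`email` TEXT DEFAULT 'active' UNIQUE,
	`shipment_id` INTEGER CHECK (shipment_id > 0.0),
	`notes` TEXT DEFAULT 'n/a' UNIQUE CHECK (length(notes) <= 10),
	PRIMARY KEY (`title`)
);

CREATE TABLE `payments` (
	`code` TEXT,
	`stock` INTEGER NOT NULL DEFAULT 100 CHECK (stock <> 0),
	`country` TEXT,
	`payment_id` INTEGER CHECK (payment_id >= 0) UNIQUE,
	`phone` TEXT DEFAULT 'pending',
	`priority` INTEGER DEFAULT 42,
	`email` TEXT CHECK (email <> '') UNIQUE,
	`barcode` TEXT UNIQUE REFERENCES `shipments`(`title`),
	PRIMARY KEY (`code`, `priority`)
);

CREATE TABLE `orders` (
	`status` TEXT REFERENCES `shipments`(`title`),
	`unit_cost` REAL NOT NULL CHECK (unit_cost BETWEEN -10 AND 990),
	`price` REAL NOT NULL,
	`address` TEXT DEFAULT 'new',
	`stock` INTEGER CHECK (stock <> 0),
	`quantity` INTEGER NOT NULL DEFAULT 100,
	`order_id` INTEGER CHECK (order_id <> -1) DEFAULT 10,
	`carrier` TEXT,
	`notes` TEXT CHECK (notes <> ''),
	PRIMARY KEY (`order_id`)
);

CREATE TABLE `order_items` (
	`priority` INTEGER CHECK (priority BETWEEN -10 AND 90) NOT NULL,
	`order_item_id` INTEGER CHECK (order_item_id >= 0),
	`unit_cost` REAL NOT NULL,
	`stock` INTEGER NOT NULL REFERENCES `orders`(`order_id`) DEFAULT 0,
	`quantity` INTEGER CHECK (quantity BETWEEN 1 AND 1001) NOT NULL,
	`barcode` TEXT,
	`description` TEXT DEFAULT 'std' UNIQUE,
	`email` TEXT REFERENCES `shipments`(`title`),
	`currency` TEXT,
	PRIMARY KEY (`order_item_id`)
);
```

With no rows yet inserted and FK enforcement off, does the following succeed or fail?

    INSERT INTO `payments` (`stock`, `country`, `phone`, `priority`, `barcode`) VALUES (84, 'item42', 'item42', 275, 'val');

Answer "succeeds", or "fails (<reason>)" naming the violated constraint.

code is omitted from the column list and has no DEFAULT, so it would receive NULL.
But code is part of the PRIMARY KEY (implied NOT NULL).

fails (NOT NULL on code)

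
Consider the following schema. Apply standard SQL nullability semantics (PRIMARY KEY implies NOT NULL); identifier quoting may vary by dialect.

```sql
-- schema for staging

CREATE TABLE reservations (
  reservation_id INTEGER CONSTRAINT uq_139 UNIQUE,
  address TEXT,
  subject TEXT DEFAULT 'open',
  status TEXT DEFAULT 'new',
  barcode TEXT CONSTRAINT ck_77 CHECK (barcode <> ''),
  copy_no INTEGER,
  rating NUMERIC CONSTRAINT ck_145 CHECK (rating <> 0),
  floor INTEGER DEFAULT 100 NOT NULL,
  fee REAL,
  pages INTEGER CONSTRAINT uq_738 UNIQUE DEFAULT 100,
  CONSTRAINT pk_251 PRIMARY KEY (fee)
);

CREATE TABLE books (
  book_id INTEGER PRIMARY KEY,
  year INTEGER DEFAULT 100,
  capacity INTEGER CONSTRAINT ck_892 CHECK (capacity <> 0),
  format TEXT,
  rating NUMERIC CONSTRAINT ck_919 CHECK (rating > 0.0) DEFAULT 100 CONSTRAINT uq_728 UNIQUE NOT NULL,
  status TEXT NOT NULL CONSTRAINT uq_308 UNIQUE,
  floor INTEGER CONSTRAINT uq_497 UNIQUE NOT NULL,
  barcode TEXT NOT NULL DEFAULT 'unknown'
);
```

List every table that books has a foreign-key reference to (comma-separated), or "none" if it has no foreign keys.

No column in books has a REFERENCES clause.

none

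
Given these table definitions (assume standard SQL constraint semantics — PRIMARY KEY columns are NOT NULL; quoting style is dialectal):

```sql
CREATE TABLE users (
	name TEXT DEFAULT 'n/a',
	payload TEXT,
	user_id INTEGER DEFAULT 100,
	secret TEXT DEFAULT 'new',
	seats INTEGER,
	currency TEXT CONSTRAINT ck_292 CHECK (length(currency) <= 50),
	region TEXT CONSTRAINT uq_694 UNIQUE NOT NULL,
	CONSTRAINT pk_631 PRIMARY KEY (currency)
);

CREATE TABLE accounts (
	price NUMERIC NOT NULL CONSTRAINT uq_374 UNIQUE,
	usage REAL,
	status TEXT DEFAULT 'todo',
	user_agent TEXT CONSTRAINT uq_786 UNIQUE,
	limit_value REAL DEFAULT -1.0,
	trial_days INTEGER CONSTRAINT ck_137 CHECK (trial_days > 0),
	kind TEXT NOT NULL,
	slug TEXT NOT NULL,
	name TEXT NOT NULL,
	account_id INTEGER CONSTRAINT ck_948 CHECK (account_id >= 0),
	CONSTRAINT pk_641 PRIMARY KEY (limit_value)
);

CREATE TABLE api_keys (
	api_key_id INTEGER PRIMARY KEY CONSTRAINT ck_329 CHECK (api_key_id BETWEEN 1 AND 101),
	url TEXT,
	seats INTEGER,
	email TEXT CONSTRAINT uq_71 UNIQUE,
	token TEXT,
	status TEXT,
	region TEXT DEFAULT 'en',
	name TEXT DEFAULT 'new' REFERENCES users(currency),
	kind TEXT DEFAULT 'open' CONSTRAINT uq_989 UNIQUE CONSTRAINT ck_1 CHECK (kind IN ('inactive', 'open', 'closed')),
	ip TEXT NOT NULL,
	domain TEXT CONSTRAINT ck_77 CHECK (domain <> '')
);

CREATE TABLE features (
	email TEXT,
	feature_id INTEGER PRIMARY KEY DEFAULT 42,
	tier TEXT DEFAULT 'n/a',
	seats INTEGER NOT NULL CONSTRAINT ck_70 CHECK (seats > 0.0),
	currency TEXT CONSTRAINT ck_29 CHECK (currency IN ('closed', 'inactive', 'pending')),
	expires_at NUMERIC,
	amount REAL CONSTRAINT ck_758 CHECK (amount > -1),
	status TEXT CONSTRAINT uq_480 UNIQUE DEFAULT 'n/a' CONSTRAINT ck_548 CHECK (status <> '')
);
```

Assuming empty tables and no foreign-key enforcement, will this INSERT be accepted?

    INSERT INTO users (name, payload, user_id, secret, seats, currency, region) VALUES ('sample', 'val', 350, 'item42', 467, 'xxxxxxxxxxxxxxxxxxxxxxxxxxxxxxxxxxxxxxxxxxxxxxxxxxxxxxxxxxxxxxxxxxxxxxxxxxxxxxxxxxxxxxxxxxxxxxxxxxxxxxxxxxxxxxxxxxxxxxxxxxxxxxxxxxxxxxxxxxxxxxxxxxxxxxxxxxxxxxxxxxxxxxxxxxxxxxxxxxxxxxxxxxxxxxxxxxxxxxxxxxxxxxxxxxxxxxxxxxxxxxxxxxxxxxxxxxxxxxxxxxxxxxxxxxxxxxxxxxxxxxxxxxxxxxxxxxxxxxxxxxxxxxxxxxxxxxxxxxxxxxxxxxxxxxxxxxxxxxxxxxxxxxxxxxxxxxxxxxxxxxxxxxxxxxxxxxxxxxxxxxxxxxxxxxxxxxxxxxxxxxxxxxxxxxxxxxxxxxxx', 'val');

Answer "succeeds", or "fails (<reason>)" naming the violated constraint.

The value 'xxxxxxxxxxxxxxxxxxxxxxxxxxxxxxxxxxxxxxxxxxxxxxxxxxxxxxxxxxxxxxxxxxxxxxxxxxxxxxxxxxxxxxxxxxxxxxxxxxxxxxxxxxxxxxxxxxxxxxxxxxxxxxxxxxxxxxxxxxxxxxxxxxxxxxxxxxxxxxxxxxxxxxxxxxxxxxxxxxxxxxxxxxxxxxxxxxxxxxxxxxxxxxxxxxxxxxxxxxxxxxxxxxxxxxxxxxxxxxxxxxxxxxxxxxxxxxxxxxxxxxxxxxxxxxxxxxxxxxxxxxxxxxxxxxxxxxxxxxxxxxxxxxxxxxxxxxxxxxxxxxxxxxxxxxxxxxxxxxxxxxxxxxxxxxxxxxxxxxxxxxxxxxxxxxxxxxxxxxxxxxxxxxxxxxxxxxxxxxxx' for currency violates CHECK (length(currency) <= 50).

fails (CHECK on currency)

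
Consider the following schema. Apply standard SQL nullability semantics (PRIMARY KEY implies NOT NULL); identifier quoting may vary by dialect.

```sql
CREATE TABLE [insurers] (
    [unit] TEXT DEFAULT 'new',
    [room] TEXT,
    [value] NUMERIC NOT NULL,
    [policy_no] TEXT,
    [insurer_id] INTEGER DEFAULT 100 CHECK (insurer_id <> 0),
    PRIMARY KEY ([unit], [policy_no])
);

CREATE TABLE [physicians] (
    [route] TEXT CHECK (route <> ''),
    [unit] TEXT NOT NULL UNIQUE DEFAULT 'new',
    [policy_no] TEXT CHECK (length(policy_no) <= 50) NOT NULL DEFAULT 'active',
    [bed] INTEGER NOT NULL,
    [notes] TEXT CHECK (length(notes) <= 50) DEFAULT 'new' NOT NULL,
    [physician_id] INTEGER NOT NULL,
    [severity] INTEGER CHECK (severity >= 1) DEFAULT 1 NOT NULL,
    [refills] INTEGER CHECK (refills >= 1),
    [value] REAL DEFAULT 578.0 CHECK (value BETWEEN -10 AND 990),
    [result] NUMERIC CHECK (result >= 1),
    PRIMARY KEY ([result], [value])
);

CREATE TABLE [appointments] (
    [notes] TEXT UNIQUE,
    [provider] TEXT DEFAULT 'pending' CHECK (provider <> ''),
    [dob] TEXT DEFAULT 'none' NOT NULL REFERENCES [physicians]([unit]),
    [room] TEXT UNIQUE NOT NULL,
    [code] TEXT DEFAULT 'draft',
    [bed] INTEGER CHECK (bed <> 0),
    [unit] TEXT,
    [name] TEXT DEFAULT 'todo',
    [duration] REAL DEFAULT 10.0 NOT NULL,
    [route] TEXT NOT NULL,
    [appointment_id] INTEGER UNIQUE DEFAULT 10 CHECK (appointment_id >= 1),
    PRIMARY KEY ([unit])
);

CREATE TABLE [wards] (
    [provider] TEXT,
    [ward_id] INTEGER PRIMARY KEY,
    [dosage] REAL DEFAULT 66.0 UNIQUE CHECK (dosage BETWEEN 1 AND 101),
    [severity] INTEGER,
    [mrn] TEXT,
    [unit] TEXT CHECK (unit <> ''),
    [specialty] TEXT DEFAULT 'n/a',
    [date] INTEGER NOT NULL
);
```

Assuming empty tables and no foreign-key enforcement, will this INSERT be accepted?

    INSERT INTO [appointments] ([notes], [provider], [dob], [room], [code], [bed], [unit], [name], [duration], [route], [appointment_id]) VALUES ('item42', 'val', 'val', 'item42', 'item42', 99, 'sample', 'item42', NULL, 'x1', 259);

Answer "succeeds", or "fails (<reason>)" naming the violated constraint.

duration is explicitly set to NULL, but duration is declared NOT NULL.

fails (NOT NULL on duration)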